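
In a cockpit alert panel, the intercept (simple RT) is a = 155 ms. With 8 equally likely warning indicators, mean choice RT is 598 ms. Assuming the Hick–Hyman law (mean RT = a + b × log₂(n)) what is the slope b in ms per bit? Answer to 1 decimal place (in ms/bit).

147.7 ms/bit

b = (598 − 155) / log₂(8) = 443 / 3 = 147.667 ms/bit.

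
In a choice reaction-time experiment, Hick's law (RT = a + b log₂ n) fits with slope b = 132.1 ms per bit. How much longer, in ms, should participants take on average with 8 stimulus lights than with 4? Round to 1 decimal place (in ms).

The intercept a cancels: ΔRT = b·(log₂ n₂ − log₂ n₁) = b·log₂(n₂/n₁).
log₂(8) − log₂(4) = log₂(8/4) = log₂(2) = 1.
ΔRT = 132.1 × 1.0000 = 132.100 ms.

132.1 ms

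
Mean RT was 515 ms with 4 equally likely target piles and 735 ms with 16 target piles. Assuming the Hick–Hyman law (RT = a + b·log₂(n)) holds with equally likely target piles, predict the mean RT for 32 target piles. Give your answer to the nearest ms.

With log₂ n on the abscissa the relation is linear; from the two conditions:
  b = (735 − 515) / (log₂ 16 − log₂ 4) = 220 / (4 − 2) = 110 ms/bit
  a = 515 − 110 × 2 = 295 ms
Then RT(32) = 295 + 110 × log₂ 32 = 295 + 110 × 5 ≈ 845.000 ms.

845 ms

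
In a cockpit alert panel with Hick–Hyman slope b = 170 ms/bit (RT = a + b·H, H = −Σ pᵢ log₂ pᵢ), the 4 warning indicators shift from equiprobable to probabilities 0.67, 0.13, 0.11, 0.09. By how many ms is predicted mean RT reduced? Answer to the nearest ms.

96 ms

The RT saving is b·ΔH. Equiprobable H₀ = log₂(4) = 2.0000 bits; with the given probabilities H = 1.4327 bits.
b·(H₀ − H) = 170 × (2.0000 − 1.4327) = 96.44 ms.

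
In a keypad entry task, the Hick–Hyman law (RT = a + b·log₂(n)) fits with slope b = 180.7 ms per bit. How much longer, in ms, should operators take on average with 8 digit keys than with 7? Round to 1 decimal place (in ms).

34.8 ms

ΔRT = (a + b log₂ n₂) − (a + b log₂ n₁) = b·(log₂ n₂ − log₂ n₁).
log₂(8) − log₂(7) = 3 − 2.8074 = 0.1926.
ΔRT = 180.7 × 0.1926 = 34.811 ms.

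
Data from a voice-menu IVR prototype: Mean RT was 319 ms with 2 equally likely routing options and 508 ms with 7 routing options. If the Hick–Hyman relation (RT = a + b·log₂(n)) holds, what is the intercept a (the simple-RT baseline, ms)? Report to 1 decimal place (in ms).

214.4 ms

The slope on a log₂ axis is (508 − 319) / (2.8074 − 1) = 104.573 ms/bit.
Intercept: a = 319 − 104.573·log₂(2) = 214.427 ms.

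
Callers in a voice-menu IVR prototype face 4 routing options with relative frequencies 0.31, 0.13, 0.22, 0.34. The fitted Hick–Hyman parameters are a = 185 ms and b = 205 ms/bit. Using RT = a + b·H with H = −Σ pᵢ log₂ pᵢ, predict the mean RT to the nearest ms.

Entropy contributions −pᵢ log₂ pᵢ: 0.5238, 0.3826, 0.4806, 0.5292; sum H = 1.9162 bits.
RT = a + bH = 185 + 205·1.9162 = 577.82 ms.

578 ms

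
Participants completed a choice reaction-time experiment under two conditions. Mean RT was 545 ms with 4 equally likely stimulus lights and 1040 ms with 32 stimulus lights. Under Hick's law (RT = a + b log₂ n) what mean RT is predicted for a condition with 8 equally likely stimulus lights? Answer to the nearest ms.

710 ms

Fit slope and intercept:
  b = (1040 − 545) / (log₂ 32 − log₂ 4) = 495 / (5 − 2) = 165 ms/bit
  a = 545 − 165 × 2 = 215 ms
Then RT(8) = 215 + 165 × log₂ 8 = 215 + 165 × 3 ≈ 710.000 ms.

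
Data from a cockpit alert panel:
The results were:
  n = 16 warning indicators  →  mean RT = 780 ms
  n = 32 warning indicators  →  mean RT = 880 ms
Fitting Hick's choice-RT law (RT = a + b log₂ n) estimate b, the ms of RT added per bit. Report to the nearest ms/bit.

Slope: b = (880 − 780) / (log₂ 32 − log₂ 16) = 100/1.0000 = 100 ms/bit.

100 ms/bit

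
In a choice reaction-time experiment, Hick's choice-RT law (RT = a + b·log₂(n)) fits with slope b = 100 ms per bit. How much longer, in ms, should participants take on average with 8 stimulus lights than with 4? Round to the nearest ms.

Only the slope matters, since a is common to both: ΔRT = b·log₂(n₂/n₁).
log₂(8) − log₂(4) = log₂(8/4) = log₂(2) = 1.
ΔRT = 100 × 1.0000 = 100.000 ms.

100 ms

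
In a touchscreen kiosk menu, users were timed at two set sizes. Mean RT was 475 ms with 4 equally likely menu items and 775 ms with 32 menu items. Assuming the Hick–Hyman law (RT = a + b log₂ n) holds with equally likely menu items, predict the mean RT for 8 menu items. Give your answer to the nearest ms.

RT is linear in log₂ n, so two points fix the line:
  b = (775 − 475) / (log₂ 32 − log₂ 4) = 300 / (5 − 2) = 100 ms/bit
  a = 475 − 100 × 2 = 275 ms
Then RT(8) = 275 + 100 × log₂ 8 = 275 + 100 × 3 ≈ 575.000 ms.

575 ms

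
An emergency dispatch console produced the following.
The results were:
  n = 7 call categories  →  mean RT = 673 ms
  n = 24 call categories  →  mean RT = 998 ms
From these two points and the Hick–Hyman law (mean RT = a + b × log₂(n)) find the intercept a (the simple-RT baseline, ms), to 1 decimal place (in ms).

b = (RT₂ − RT₁)/(log₂ n₂ − log₂ n₁) = (998 − 673)/(4.5850 − 2.8074) = 182.830 ms/bit.
Intercept: a = 673 − 182.830·log₂(7) = 159.731 ms.

159.7 ms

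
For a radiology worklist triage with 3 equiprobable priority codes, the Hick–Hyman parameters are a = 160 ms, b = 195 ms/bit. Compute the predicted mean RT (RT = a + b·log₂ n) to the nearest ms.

log₂(3) = 1.5850 bits, so RT = 160 + 195 × 1.5850 ≈ 469.068 ms.

469 ms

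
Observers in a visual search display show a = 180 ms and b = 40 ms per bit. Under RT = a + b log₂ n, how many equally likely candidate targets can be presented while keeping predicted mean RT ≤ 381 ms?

Information budget: (381 − 180)/40 = 5.0250 bits, so n ≤ 2^5.0250 = 32.559 → at most 32.

32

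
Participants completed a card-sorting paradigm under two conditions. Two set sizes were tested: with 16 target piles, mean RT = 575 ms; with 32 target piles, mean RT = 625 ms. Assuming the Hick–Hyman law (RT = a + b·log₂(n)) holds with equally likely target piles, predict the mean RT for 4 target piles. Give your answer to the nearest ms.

475 ms

Fit slope and intercept:
  b = (625 − 575) / (log₂ 32 − log₂ 16) = 50 / (5 − 4) = 50 ms/bit
  a = 575 − 50 × 4 = 375 ms
Then RT(4) = 375 + 50 × log₂ 4 = 375 + 50 × 2 ≈ 475.000 ms.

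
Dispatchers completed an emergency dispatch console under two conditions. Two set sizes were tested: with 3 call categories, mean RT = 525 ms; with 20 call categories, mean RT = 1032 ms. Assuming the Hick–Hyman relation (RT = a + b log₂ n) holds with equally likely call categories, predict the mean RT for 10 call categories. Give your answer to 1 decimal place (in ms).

Fit slope and intercept:
  b = (1032 − 525) / (log₂ 20 − log₂ 3) = 507 / (4.3219 − 1.5850) = 185.242 ms/bit
  a = 525 − 185.242 × 1.5850 = 231.399 ms
Then RT(10) = 231.399 + 185.242 × log₂ 10 = 231.399 + 185.242 × 3.3219 ≈ 846.758 ms.

846.8 ms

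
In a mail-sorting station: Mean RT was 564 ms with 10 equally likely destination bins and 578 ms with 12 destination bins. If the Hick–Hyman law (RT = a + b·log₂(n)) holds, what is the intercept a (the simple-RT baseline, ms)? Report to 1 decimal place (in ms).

387.2 ms

Slope: b = (578 − 564) / (log₂ 12 − log₂ 10) = 14/0.2630 = 53.225 ms/bit.
a = RT₁ − b·log₂ n₁ = 564 − 53.225 × 3.3219 = 387.190 ms.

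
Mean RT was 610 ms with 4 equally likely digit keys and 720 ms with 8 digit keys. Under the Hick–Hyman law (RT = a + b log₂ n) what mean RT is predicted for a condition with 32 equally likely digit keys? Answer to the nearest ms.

Solve the two-equation system in a and b:
  b = (720 − 610) / (log₂ 8 − log₂ 4) = 110 / (3 − 2) = 110 ms/bit
  a = 610 − 110 × 2 = 390 ms
Then RT(32) = 390 + 110 × log₂ 32 = 390 + 110 × 5 ≈ 940.000 ms.

940 ms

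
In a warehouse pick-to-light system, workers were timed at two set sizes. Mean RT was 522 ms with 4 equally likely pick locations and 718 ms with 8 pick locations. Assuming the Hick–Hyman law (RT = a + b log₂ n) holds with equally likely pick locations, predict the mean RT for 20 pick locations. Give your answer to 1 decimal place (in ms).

977.1 ms

RT is linear in log₂ n, so two points fix the line:
  b = (718 − 522) / (log₂ 8 − log₂ 4) = 196 / (3 − 2) = 196.000 ms/bit
  a = 522 − 196.000 × 2 = 130.000 ms
Then RT(20) = 130.000 + 196.000 × log₂ 20 = 130.000 + 196.000 × 4.3219 ≈ 977.098 ms.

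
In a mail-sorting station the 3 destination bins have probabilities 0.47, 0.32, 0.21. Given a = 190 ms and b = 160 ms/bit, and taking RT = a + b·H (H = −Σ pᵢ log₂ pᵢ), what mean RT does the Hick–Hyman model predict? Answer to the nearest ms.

432 ms

H = 0.47·log₂(1/0.47) + 0.32·log₂(1/0.32) + 0.21·log₂(1/0.21) = 1.5108 bits.
RT = 190 + 160 × 1.5108 = 431.73 ms.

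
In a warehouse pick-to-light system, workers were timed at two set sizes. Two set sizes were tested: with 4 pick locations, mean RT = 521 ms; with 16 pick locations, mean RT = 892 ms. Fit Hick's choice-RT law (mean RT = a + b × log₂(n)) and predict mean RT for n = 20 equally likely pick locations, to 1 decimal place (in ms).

951.7 ms

Fit slope and intercept:
  b = (892 − 521) / (log₂ 16 − log₂ 4) = 371 / (4 − 2) = 185.500 ms/bit
  a = 521 − 185.500 × 2 = 150.000 ms
Then RT(20) = 150.000 + 185.500 × log₂ 20 = 150.000 + 185.500 × 4.3219 ≈ 951.718 ms.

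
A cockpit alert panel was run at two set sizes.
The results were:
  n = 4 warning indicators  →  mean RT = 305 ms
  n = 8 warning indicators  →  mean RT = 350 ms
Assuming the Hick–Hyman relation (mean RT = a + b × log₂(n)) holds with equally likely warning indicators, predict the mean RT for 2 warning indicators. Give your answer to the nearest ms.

Solve the two-equation system in a and b:
  b = (350 − 305) / (log₂ 8 − log₂ 4) = 45 / (3 − 2) = 45 ms/bit
  a = 305 − 45 × 2 = 215 ms
Then RT(2) = 215 + 45 × log₂ 2 = 215 + 45 × 1 ≈ 260.000 ms.

260 ms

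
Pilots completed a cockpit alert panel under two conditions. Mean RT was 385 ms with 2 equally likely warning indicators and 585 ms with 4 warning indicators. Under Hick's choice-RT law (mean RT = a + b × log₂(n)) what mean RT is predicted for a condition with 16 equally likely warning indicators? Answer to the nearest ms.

985 ms

RT is linear in log₂ n, so two points fix the line:
  b = (585 − 385) / (log₂ 4 − log₂ 2) = 200 / (2 − 1) = 200 ms/bit
  a = 385 − 200 × 1 = 185 ms
Then RT(16) = 185 + 200 × log₂ 16 = 185 + 200 × 4 ≈ 985.000 ms.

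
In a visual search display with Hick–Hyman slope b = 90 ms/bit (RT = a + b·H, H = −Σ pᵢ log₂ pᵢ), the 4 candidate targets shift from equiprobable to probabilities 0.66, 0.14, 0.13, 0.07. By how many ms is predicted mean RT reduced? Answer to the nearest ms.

50 ms

The RT saving is b·ΔH. Equiprobable H₀ = log₂(4) = 2.0000 bits; with the given probabilities H = 1.4440 bits.
b·(H₀ − H) = 90 × (2.0000 − 1.4440) = 50.04 ms.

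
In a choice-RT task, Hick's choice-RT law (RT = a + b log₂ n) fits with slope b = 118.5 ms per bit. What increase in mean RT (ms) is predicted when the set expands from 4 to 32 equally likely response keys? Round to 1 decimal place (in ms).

355.5 ms

Only the slope matters, since a is common to both: ΔRT = b·log₂(n₂/n₁).
log₂(32) − log₂(4) = log₂(32/4) = log₂(8) = 3.
ΔRT = 118.5 × 3.0000 = 355.500 ms.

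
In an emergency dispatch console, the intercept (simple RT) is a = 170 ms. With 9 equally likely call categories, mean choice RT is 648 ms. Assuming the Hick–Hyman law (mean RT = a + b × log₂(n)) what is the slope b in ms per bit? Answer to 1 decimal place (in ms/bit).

log₂(9) = 3.1699 bits.
b = (RT − a)/log₂ n = (648 − 170) / 3.1699 = 150.792 ms/bit.

150.8 ms/bit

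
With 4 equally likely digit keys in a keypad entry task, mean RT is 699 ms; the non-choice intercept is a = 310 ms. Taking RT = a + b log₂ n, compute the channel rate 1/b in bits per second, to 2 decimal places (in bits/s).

5.14 bits/s

b = (699 − 310)/log₂ 4 = 389/2 = 194.500 ms per bit = 0.19450 s/bit; the reciprocal is 5.141 bits/s.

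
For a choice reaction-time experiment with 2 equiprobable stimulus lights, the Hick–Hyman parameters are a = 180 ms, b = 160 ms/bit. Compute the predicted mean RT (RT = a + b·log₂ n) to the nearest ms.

log₂(2) = 1 bits, so RT = 180 + 160 × 1 ≈ 340.000 ms.

340 ms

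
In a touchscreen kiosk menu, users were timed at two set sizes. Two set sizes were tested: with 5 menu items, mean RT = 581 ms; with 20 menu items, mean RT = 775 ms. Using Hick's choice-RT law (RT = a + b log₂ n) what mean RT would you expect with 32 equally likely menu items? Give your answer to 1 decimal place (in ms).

840.8 ms

Solve the two-equation system in a and b:
  b = (775 − 581) / (log₂ 20 − log₂ 5) = 194 / (4.3219 − 2.3219) = 97.000 ms/bit
  a = 581 − 97.000 × 2.3219 = 355.773 ms
Then RT(32) = 355.773 + 97.000 × log₂ 32 = 355.773 + 97.000 × 5 ≈ 840.773 ms.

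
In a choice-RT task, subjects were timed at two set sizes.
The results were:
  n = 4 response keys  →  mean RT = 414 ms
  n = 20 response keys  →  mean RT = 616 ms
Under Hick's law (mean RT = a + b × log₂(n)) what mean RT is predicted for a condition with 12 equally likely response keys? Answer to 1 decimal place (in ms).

With log₂ n on the abscissa the relation is linear; from the two conditions:
  b = (616 − 414) / (log₂ 20 − log₂ 4) = 202 / (4.3219 − 2) = 86.997 ms/bit
  a = 414 − 86.997 × 2 = 240.007 ms
Then RT(12) = 240.007 + 86.997 × log₂ 12 = 240.007 + 86.997 × 3.5850 ≈ 551.886 ms.

551.9 ms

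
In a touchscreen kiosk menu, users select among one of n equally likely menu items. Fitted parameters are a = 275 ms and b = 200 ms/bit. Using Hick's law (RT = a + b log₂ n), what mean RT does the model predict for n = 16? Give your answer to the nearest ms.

log₂(16) = 4 bits, so RT = 275 + 200 × 4 ≈ 1075.000 ms.

1075 ms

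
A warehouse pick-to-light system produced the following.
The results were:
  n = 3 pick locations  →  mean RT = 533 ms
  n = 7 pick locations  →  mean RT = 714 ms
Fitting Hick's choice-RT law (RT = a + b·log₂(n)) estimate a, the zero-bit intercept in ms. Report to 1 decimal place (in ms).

b = (RT₂ − RT₁)/(log₂ n₂ − log₂ n₁) = (714 − 533)/(2.8074 − 1.5850) = 148.070 ms/bit.
a = RT₁ − b·log₂ n₁ = 533 − 148.070 × 1.5850 = 298.314 ms.

298.3 ms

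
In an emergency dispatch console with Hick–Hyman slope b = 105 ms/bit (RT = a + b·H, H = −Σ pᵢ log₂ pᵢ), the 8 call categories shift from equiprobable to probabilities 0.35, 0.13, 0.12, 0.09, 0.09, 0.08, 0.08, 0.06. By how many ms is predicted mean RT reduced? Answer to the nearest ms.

The RT saving is b·ΔH. Equiprobable H₀ = log₂(8) = 3.0000 bits; with the given probabilities H = 2.7317 bits.
b·(H₀ − H) = 105 × (3.0000 − 2.7317) = 28.17 ms.

28 ms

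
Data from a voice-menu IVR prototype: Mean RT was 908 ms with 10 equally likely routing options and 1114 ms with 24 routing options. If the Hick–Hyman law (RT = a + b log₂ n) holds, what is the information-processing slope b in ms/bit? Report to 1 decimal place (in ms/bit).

Slope: b = (1114 − 908) / (log₂ 24 − log₂ 10) = 206/1.2630 = 163.099 ms/bit.

163.1 ms/bit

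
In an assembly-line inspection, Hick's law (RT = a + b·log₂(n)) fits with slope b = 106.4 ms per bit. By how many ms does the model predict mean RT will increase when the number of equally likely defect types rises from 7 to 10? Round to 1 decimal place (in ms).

54.8 ms

The intercept a cancels: ΔRT = b·(log₂ n₂ − log₂ n₁) = b·log₂(n₂/n₁).
log₂(10) − log₂(7) = 3.3219 − 2.8074 = 0.5146.
ΔRT = 106.4 × 0.5146 = 54.751 ms.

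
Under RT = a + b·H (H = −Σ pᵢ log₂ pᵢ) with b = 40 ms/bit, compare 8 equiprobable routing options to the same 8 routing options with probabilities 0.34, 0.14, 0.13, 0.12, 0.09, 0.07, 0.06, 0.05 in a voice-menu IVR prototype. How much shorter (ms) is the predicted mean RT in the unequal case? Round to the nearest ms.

11 ms

Equiprobable entropy H₀ = log₂ 8 = 3.0000 bits.
Skewed entropy H = −Σ pᵢ log₂ pᵢ = 2.7168 bits.
ΔRT = b·(H₀ − H) = 40 × 0.2832 = 11.33 ms.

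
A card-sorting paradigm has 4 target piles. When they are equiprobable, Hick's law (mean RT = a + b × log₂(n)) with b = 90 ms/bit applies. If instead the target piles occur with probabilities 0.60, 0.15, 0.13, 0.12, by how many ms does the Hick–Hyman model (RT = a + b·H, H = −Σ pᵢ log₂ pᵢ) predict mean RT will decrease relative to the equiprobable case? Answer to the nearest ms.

36 ms

The RT saving is b·ΔH. Equiprobable H₀ = log₂(4) = 2.0000 bits; with the given probabilities H = 1.6024 bits.
b·(H₀ − H) = 90 × (2.0000 − 1.6024) = 35.78 ms.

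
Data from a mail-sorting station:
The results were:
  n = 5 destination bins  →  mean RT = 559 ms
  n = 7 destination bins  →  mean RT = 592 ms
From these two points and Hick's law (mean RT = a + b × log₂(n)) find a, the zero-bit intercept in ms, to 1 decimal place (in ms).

401.2 ms

Slope: b = (592 − 559) / (log₂ 7 − log₂ 5) = 33/0.4854 = 67.981 ms/bit.
a = RT₁ − b·log₂ n₁ = 559 − 67.981 × 2.3219 = 401.152 ms.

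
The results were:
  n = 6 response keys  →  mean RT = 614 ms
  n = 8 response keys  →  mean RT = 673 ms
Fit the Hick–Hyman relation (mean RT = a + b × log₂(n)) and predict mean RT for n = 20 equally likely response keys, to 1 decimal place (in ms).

Solve the two-equation system in a and b:
  b = (673 − 614) / (log₂ 8 − log₂ 6) = 59 / (3 − 2.5850) = 142.156 ms/bit
  a = 614 − 142.156 × 2.5850 = 246.533 ms
Then RT(20) = 246.533 + 142.156 × log₂ 20 = 246.533 + 142.156 × 4.3219 ≈ 860.920 ms.

860.9 ms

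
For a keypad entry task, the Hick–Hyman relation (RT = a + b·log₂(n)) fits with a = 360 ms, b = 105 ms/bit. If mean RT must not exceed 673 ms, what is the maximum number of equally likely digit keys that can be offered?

7

Set 360 + 105·log₂ n ≤ 673 → log₂ n ≤ (673 − 360)/105 = 2.9810.
So n ≤ 2^2.9810 = 7.895; the largest integer n is 7.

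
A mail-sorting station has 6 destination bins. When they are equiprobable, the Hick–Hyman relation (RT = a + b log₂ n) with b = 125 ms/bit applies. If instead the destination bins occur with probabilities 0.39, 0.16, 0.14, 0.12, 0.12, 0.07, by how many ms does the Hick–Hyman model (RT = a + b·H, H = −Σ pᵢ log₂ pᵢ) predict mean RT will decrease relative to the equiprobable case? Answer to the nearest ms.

The RT saving is b·ΔH. Equiprobable H₀ = log₂(6) = 2.5850 bits; with the given probabilities H = 2.3526 bits.
b·(H₀ − H) = 125 × (2.5850 − 2.3526) = 29.04 ms.

29 ms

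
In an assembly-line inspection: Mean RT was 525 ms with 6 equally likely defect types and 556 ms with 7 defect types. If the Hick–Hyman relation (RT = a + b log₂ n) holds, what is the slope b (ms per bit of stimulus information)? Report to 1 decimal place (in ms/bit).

b = (RT₂ − RT₁)/(log₂ n₂ − log₂ n₁) = (556 − 525)/(2.8074 − 2.5850) = 139.393 ms/bit.

139.4 ms/bit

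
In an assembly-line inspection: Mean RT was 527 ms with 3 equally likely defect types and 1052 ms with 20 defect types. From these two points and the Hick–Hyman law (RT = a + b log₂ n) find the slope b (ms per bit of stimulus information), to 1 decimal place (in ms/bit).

191.8 ms/bit

b = (RT₂ − RT₁)/(log₂ n₂ − log₂ n₁) = (1052 − 527)/(4.3219 − 1.5850) = 191.818 ms/bit.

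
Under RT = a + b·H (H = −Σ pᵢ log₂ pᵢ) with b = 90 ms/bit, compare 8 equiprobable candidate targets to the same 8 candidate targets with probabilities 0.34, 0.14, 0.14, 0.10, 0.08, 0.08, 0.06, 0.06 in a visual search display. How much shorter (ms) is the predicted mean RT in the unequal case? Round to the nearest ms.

25 ms

Equiprobable entropy H₀ = log₂ 8 = 3.0000 bits.
Skewed entropy H = −Σ pᵢ log₂ pᵢ = 2.7257 bits.
ΔRT = b·(H₀ − H) = 90 × 0.2743 = 24.69 ms.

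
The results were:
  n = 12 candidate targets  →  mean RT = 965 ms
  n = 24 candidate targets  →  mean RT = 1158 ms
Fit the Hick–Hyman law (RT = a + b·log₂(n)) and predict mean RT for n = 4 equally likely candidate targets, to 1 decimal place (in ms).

Fit slope and intercept:
  b = (1158 − 965) / (log₂ 24 − log₂ 12) = 193 / (4.5850 − 3.5850) = 193.000 ms/bit
  a = 965 − 193.000 × 3.5850 = 273.102 ms
Then RT(4) = 273.102 + 193.000 × log₂ 4 = 273.102 + 193.000 × 2 ≈ 659.102 ms.

659.1 ms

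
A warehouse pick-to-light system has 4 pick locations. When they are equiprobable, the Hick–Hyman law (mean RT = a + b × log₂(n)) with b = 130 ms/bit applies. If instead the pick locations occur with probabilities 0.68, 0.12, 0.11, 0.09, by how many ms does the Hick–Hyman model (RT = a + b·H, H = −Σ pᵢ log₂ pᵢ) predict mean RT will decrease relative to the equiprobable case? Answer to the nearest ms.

77 ms

The RT saving is b·ΔH. Equiprobable H₀ = log₂(4) = 2.0000 bits; with the given probabilities H = 1.4084 bits.
b·(H₀ − H) = 130 × (2.0000 − 1.4084) = 76.91 ms.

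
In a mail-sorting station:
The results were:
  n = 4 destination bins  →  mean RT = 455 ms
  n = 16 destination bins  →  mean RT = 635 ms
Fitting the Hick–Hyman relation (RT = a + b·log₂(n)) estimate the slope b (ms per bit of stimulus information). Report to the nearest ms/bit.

The slope on a log₂ axis is (635 − 455) / (4 − 2) = 90 ms/bit.

90 ms/bit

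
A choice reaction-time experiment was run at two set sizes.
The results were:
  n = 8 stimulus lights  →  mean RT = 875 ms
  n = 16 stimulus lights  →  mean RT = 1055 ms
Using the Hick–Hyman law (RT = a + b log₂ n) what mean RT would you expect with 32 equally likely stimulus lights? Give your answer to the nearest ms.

1235 ms

Solve the two-equation system in a and b:
  b = (1055 − 875) / (log₂ 16 − log₂ 8) = 180 / (4 − 3) = 180 ms/bit
  a = 875 − 180 × 3 = 335 ms
Then RT(32) = 335 + 180 × log₂ 32 = 335 + 180 × 5 ≈ 1235.000 ms.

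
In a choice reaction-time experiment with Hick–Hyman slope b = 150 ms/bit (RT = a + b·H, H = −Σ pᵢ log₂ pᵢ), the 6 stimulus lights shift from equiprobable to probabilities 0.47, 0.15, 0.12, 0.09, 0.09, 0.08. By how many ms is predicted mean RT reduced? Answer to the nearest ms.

57 ms

Equiprobable entropy H₀ = log₂ 6 = 2.5850 bits.
Skewed entropy H = −Σ pᵢ log₂ pᵢ = 2.2064 bits.
ΔRT = b·(H₀ − H) = 150 × 0.3786 = 56.79 ms.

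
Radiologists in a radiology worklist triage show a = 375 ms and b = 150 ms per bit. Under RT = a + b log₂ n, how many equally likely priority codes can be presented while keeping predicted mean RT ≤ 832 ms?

8

150·log₂ n ≤ 832 − 375 = 457, giving log₂ n ≤ 3.0467 and n ≤ 8.263. The largest whole number is 8.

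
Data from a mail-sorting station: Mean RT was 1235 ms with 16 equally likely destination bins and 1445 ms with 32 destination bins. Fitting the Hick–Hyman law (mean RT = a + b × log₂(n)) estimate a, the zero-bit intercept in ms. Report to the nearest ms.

395 ms

The slope on a log₂ axis is (1445 − 1235) / (5 − 4) = 210 ms/bit.
a = RT₁ − b·log₂ n₁ = 1235 − 210 × 4 = 395.000 ms.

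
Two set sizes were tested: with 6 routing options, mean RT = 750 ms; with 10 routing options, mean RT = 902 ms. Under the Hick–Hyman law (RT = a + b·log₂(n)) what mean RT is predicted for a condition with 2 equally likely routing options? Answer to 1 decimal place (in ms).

RT is linear in log₂ n, so two points fix the line:
  b = (902 − 750) / (log₂ 10 − log₂ 6) = 152 / (3.3219 − 2.5850) = 206.251 ms/bit
  a = 750 − 206.251 × 2.5850 = 216.849 ms
Then RT(2) = 216.849 + 206.251 × log₂ 2 = 216.849 + 206.251 × 1 ≈ 423.100 ms.

423.1 ms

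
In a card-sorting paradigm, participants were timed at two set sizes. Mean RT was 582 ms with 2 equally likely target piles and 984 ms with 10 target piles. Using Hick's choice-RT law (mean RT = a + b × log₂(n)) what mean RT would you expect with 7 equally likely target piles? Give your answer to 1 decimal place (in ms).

Fit slope and intercept:
  b = (984 − 582) / (log₂ 10 − log₂ 2) = 402 / (3.3219 − 1) = 173.132 ms/bit
  a = 582 − 173.132 × 1 = 408.868 ms
Then RT(7) = 408.868 + 173.132 × log₂ 7 = 408.868 + 173.132 × 2.8074 ≈ 894.911 ms.

894.9 ms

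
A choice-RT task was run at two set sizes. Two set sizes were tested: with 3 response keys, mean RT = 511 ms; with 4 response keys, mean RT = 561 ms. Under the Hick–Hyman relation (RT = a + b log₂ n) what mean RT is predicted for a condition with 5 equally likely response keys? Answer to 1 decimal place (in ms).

599.8 ms

RT is linear in log₂ n, so two points fix the line:
  b = (561 − 511) / (log₂ 4 − log₂ 3) = 50 / (2 − 1.5850) = 120.471 ms/bit
  a = 511 − 120.471 × 1.5850 = 320.058 ms
Then RT(5) = 320.058 + 120.471 × log₂ 5 = 320.058 + 120.471 × 2.3219 ≈ 599.783 ms.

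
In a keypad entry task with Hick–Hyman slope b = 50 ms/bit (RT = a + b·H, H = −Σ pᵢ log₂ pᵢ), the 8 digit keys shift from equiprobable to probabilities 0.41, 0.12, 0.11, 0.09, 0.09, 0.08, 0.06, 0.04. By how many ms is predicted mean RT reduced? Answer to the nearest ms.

20 ms

Equiprobable entropy H₀ = log₂ 8 = 3.0000 bits.
Skewed entropy H = −Σ pᵢ log₂ pᵢ = 2.5908 bits.
ΔRT = b·(H₀ − H) = 50 × 0.4092 = 20.46 ms.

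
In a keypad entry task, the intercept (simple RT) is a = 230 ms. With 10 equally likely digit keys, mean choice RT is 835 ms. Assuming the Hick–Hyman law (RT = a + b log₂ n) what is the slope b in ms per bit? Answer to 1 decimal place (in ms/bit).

log₂(10) = 3.3219 bits.
b = (RT − a)/log₂ n = (835 − 230) / 3.3219 = 182.123 ms/bit.

182.1 ms/bit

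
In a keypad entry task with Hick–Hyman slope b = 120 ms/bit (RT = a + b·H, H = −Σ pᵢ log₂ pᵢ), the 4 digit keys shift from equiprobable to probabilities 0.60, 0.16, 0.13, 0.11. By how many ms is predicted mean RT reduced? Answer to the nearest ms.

Equiprobable entropy H₀ = log₂ 4 = 2.0000 bits.
Skewed entropy H = −Σ pᵢ log₂ pᵢ = 1.5981 bits.
ΔRT = b·(H₀ − H) = 120 × 0.4019 = 48.22 ms.

48 ms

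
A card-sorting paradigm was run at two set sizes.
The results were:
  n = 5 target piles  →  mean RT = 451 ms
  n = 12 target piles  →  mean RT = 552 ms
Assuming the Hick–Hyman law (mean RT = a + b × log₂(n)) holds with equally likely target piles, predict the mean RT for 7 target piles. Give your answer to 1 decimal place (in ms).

489.8 ms

With log₂ n on the abscissa the relation is linear; from the two conditions:
  b = (552 − 451) / (log₂ 12 − log₂ 5) = 101 / (3.5850 − 2.3219) = 79.966 ms/bit
  a = 451 − 79.966 × 2.3219 = 265.324 ms
Then RT(7) = 265.324 + 79.966 × log₂ 7 = 265.324 + 79.966 × 2.8074 ≈ 489.818 ms.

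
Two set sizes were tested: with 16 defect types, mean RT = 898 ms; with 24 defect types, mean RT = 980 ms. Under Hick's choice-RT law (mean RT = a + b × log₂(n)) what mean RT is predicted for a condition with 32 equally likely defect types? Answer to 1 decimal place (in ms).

1038.2 ms

Fit slope and intercept:
  b = (980 − 898) / (log₂ 24 − log₂ 16) = 82 / (4.5850 − 4) = 140.180 ms/bit
  a = 898 − 140.180 × 4 = 337.280 ms
Then RT(32) = 337.280 + 140.180 × log₂ 32 = 337.280 + 140.180 × 5 ≈ 1038.180 ms.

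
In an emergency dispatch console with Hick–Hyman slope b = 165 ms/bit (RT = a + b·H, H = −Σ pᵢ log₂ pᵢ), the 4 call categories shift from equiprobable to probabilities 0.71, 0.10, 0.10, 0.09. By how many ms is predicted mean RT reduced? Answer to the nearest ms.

111 ms

The RT saving is b·ΔH. Equiprobable H₀ = log₂(4) = 2.0000 bits; with the given probabilities H = 1.3279 bits.
b·(H₀ − H) = 165 × (2.0000 − 1.3279) = 110.90 ms.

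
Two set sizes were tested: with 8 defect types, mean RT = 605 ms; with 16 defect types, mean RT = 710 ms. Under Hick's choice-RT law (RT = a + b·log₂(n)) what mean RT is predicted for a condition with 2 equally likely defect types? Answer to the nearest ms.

395 ms

RT is linear in log₂ n, so two points fix the line:
  b = (710 − 605) / (log₂ 16 − log₂ 8) = 105 / (4 − 3) = 105 ms/bit
  a = 605 − 105 × 3 = 290 ms
Then RT(2) = 290 + 105 × log₂ 2 = 290 + 105 × 1 ≈ 395.000 ms.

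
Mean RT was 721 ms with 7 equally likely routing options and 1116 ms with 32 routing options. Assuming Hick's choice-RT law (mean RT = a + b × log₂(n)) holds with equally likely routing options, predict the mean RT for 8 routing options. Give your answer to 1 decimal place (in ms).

RT is linear in log₂ n, so two points fix the line:
  b = (1116 − 721) / (log₂ 32 − log₂ 7) = 395 / (5 − 2.8074) = 180.148 ms/bit
  a = 721 − 180.148 × 2.8074 = 215.261 ms
Then RT(8) = 215.261 + 180.148 × log₂ 8 = 215.261 + 180.148 × 3 ≈ 755.705 ms.

755.7 ms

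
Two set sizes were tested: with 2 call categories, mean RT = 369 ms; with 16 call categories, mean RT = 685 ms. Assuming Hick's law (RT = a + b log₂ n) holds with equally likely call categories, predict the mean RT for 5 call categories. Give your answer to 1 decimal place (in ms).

508.2 ms

Solve the two-equation system in a and b:
  b = (685 − 369) / (log₂ 16 − log₂ 2) = 316 / (4 − 1) = 105.333 ms/bit
  a = 369 − 105.333 × 1 = 263.667 ms
Then RT(5) = 263.667 + 105.333 × log₂ 5 = 263.667 + 105.333 × 2.3219 ≈ 508.243 ms.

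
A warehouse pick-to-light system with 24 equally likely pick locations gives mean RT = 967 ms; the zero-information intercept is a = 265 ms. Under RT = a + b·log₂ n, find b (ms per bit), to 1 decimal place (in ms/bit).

153.1 ms/bit

log₂(24) = 4.5850 bits.
b = (RT − a)/log₂ n = (967 − 265) / 4.5850 = 153.109 ms/bit.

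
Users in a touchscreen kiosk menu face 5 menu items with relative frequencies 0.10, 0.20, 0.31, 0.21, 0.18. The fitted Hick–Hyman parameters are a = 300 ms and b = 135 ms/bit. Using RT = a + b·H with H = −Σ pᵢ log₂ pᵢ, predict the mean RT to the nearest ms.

H = 0.10·log₂(1/0.10) + 0.20·log₂(1/0.20) + 0.31·log₂(1/0.31) + 0.21·log₂(1/0.21) + 0.18·log₂(1/0.18) = 2.2385 bits.
RT = 300 + 135 × 2.2385 = 602.20 ms.

602 ms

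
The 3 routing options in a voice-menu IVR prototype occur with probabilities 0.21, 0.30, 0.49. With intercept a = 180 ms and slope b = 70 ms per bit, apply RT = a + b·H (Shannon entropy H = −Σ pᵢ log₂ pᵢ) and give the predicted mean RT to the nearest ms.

Entropy contributions −pᵢ log₂ pᵢ: 0.4728, 0.5211, 0.5043; sum H = 1.4982 bits.
RT = a + bH = 180 + 70·1.4982 = 284.87 ms.

285 ms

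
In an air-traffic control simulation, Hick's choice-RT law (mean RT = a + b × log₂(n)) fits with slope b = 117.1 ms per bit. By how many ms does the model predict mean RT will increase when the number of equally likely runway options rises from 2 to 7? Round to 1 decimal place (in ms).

211.6 ms

ΔRT = (a + b log₂ n₂) − (a + b log₂ n₁) = b·(log₂ n₂ − log₂ n₁).
log₂(7) − log₂(2) = 2.8074 − 1 = 1.8074.
ΔRT = 117.1 × 1.8074 = 211.641 ms.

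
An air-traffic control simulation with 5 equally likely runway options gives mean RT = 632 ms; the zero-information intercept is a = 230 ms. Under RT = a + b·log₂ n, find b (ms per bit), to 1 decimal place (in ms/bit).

173.1 ms/bit

b = (632 − 230) / log₂(5) = 402 / 2.3219 = 173.132 ms/bit.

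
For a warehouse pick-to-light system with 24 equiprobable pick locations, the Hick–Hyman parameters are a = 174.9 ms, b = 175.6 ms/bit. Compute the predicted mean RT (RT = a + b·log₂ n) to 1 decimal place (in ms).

980.0 ms

log₂(24) = 4.5850 bits, so RT = 174.9 + 175.6 × 4.5850 ≈ 980.019 ms.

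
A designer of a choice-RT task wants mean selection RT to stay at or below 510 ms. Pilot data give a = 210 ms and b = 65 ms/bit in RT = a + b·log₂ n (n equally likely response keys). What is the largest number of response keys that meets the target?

Set 210 + 65·log₂ n ≤ 510 → log₂ n ≤ (510 − 210)/65 = 4.6154.
So n ≤ 2^4.6154 = 24.511; the largest integer n is 24.

24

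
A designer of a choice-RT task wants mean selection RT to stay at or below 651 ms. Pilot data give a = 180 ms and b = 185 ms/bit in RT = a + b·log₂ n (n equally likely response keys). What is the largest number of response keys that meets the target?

5

Set 180 + 185·log₂ n ≤ 651 → log₂ n ≤ (651 − 180)/185 = 2.5459.
So n ≤ 2^2.5459 = 5.840; the largest integer n is 5.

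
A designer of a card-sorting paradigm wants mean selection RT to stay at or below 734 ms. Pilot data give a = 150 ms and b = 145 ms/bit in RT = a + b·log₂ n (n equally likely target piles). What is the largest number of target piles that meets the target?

145·log₂ n ≤ 734 − 150 = 584, giving log₂ n ≤ 4.0276 and n ≤ 16.309. The largest whole number is 16.

16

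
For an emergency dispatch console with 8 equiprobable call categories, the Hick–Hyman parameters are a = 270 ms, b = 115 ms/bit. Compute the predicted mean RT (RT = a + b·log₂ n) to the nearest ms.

log₂(8) = 3 bits, so RT = 270 + 115 × 3 ≈ 615.000 ms.

615 ms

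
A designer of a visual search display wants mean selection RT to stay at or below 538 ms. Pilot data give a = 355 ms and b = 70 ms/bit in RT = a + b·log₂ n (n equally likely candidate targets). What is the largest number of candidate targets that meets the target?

6

Information budget: (538 − 355)/70 = 2.6143 bits, so n ≤ 2^2.6143 = 6.123 → at most 6.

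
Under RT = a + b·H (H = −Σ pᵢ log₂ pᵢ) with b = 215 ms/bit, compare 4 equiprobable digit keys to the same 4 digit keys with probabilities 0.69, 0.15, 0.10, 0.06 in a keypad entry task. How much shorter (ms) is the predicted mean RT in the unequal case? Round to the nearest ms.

139 ms

The RT saving is b·ΔH. Equiprobable H₀ = log₂(4) = 2.0000 bits; with the given probabilities H = 1.3557 bits.
b·(H₀ − H) = 215 × (2.0000 − 1.3557) = 138.54 ms.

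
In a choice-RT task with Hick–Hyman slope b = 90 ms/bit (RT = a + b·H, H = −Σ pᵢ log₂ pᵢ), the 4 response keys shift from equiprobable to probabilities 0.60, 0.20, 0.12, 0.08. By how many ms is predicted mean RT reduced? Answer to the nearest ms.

39 ms

Equiprobable entropy H₀ = log₂ 4 = 2.0000 bits.
Skewed entropy H = −Σ pᵢ log₂ pᵢ = 1.5651 bits.
ΔRT = b·(H₀ − H) = 90 × 0.4349 = 39.14 ms.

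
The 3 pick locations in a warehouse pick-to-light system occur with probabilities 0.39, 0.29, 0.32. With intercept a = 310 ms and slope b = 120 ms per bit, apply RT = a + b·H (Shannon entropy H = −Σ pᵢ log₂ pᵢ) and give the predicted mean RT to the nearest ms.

499 ms

H = 0.39·log₂(1/0.39) + 0.29·log₂(1/0.29) + 0.32·log₂(1/0.32) = 1.5737 bits.
RT = 310 + 120 × 1.5737 = 498.85 ms.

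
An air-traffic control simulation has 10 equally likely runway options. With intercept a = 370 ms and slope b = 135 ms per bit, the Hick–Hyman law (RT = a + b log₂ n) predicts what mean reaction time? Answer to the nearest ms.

log₂(10) = 3.3219 bits, so RT = 370 + 135 × 3.3219 ≈ 818.460 ms.

818 ms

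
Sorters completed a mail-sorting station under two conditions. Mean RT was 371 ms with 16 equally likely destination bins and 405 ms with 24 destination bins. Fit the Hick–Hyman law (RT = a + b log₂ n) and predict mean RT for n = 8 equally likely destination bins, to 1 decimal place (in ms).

Solve the two-equation system in a and b:
  b = (405 − 371) / (log₂ 24 − log₂ 16) = 34 / (4.5850 − 4) = 58.123 ms/bit
  a = 371 − 58.123 × 4 = 138.506 ms
Then RT(8) = 138.506 + 58.123 × log₂ 8 = 138.506 + 58.123 × 3 ≈ 312.877 ms.

312.9 ms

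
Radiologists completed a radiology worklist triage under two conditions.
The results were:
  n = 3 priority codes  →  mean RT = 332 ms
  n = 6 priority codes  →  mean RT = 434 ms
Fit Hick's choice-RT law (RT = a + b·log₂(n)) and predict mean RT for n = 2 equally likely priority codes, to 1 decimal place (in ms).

272.3 ms

Solve the two-equation system in a and b:
  b = (434 − 332) / (log₂ 6 − log₂ 3) = 102 / (2.5850 − 1.5850) = 102.000 ms/bit
  a = 332 − 102.000 × 1.5850 = 170.334 ms
Then RT(2) = 170.334 + 102.000 × log₂ 2 = 170.334 + 102.000 × 1 ≈ 272.334 ms.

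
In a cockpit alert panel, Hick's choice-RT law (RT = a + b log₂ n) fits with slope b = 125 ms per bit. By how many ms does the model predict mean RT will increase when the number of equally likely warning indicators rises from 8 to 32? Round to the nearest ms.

250 ms

ΔRT = (a + b log₂ n₂) − (a + b log₂ n₁) = b·(log₂ n₂ − log₂ n₁).
log₂(32) − log₂(8) = log₂(32/8) = log₂(4) = 2.
ΔRT = 125 × 2.0000 = 250.000 ms.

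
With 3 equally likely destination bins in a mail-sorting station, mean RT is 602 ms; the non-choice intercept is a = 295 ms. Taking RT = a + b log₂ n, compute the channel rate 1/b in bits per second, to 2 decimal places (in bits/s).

5.16 bits/s

Choice component = 602 − 295 = 307 ms over log₂(3) = 1.5850 bits.
b = 307 / 1.5850 = 193.695 ms/bit, so 1/b = 5.163 bits/s.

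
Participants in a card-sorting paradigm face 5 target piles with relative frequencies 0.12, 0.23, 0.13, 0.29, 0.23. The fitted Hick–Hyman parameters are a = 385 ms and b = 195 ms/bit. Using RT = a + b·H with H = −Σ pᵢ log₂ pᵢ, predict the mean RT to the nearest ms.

822 ms

H = 0.12·log₂(1/0.12) + 0.23·log₂(1/0.23) + 0.13·log₂(1/0.13) + 0.29·log₂(1/0.29) + 0.23·log₂(1/0.23) = 2.2430 bits.
RT = 385 + 195 × 2.2430 = 822.38 ms.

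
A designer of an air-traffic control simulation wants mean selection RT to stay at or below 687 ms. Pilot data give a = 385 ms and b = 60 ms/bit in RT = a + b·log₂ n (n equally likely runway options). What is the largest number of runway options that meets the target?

60·log₂ n ≤ 687 − 385 = 302, giving log₂ n ≤ 5.0333 and n ≤ 32.748. The largest whole number is 32.

32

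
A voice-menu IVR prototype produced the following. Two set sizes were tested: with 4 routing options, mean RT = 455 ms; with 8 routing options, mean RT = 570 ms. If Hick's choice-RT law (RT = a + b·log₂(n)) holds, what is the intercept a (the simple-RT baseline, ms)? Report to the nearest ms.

Slope: b = (570 − 455) / (log₂ 8 − log₂ 4) = 115/1.0000 = 115 ms/bit.
Intercept: a = 455 − 115·log₂(4) = 225.000 ms.

225 ms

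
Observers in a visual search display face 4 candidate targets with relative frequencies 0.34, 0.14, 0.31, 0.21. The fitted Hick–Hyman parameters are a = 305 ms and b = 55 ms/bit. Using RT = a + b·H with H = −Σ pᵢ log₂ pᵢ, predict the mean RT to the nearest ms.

Entropy contributions −pᵢ log₂ pᵢ: 0.5292, 0.3971, 0.5238, 0.4728; sum H = 1.9229 bits.
RT = a + bH = 305 + 55·1.9229 = 410.76 ms.

411 ms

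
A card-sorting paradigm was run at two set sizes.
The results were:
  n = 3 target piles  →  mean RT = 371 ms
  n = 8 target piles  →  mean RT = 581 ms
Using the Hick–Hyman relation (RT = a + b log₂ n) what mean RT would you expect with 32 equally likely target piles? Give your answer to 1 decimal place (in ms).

877.8 ms

RT is linear in log₂ n, so two points fix the line:
  b = (581 − 371) / (log₂ 8 − log₂ 3) = 210 / (3 − 1.5850) = 148.406 ms/bit
  a = 371 − 148.406 × 1.5850 = 135.782 ms
Then RT(32) = 135.782 + 148.406 × log₂ 32 = 135.782 + 148.406 × 5 ≈ 877.812 ms.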